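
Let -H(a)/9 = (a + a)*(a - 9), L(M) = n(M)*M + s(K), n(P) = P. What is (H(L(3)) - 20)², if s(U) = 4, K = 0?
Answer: 913936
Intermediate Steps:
L(M) = 4 + M² (L(M) = M*M + 4 = M² + 4 = 4 + M²)
H(a) = -18*a*(-9 + a) (H(a) = -9*(a + a)*(a - 9) = -9*2*a*(-9 + a) = -18*a*(-9 + a))
(H(L(3)) - 20)² = (18*(4 + 3²)*(9 - (4 + 3²)) - 20)² = (18*(4 + 9)*(9 - (4 + 9)) - 20)² = (18*13*(9 - 1*13) - 20)² = (18*13*(9 - 13) - 20)² = (18*13*(-4) - 20)² = (-936 - 20)² = (-956)² = 913936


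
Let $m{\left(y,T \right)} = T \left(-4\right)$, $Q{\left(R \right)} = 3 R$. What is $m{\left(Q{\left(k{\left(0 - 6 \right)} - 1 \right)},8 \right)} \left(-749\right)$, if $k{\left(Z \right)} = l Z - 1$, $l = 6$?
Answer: $23968$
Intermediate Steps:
$k{\left(Z \right)} = -1 + 6 Z$ ($k{\left(Z \right)} = 6 Z - 1 = -1 + 6 Z$)
$m{\left(y,T \right)} = - 4 T$
$m{\left(Q{\left(k{\left(0 - 6 \right)} - 1 \right)},8 \right)} \left(-749\right) = \left(-4\right) 8 \left(-749\right) = \left(-32\right) \left(-749\right) = 23968$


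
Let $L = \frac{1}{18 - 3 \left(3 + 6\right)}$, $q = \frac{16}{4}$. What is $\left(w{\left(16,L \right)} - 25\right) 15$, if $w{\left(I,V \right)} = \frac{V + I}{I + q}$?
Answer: $- \frac{4357}{12} \approx -363.08$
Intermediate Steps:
$q = 4$ ($q = 16 \cdot \frac{1}{4} = 4$)
$L = - \frac{1}{9}$ ($L = \frac{1}{18 - 27} = \frac{1}{-9} = - \frac{1}{9} \approx -0.11111$)
$w{\left(I,V \right)} = \frac{I + V}{4 + I}$ ($w{\left(I,V \right)} = \frac{V + I}{I + 4} = \frac{I + V}{4 + I}$)
$\left(w{\left(16,L \right)} - 25\right) 15 = \left(\frac{16 - \frac{1}{9}}{4 + 16} - 25\right) 15 = \left(\frac{1}{20} \cdot \frac{143}{9} - 25\right) 15 = \left(\frac{143}{180} - 25\right) 15 = \left(- \frac{4357}{180}\right) 15 = - \frac{4357}{12}$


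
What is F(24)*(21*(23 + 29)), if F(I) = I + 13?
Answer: 40404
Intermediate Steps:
F(I) = 13 + I
F(24)*(21*(23 + 29)) = (13 + 24)*(21*(23 + 29)) = 37*(21*52) = 37*1092 = 40404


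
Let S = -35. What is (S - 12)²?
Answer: 2209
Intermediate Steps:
(S - 12)² = (-35 - 12)² = (-47)² = 2209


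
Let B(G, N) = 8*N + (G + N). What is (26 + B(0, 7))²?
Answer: 7921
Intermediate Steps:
B(G, N) = G + 9*N
(26 + B(0, 7))² = (26 + (0 + 9*7))² = (26 + (0 + 63))² = (26 + 63)² = 89² = 7921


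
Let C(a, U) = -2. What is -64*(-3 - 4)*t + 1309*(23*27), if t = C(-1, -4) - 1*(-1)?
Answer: 812441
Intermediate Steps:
t = -1 (t = -2 - 1*(-1) = -2 + 1 = -1)
-64*(-3 - 4)*t + 1309*(23*27) = -64*(-3 - 4)*(-1) + 1309*(23*27) = -(-448)*(-1) + 1309*621 = -64*7 + 812889 = -448 + 812889 = 812441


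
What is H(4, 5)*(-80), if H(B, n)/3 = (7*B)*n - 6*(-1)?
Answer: -35040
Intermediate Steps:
H(B, n) = 18 + 21*B*n (H(B, n) = 3*((7*B)*n - 6*(-1)) = 3*(7*B*n + 6) = 3*(6 + 7*B*n) = 18 + 21*B*n)
H(4, 5)*(-80) = (18 + 21*4*5)*(-80) = (18 + 420)*(-80) = 438*(-80) = -35040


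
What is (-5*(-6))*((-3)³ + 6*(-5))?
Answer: -1710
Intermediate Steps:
(-5*(-6))*((-3)³ + 6*(-5)) = 30*(-27 - 30) = 30*(-57) = -1710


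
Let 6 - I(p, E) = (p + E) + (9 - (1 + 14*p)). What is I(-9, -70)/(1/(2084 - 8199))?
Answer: 299635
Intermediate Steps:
I(p, E) = -2 - E + 13*p (I(p, E) = 6 - ((p + E) + (9 - (1 + 14*p))) = 6 - ((E + p) + (9 + (-1 - 14*p))) = 6 - ((E + p) + (8 - 14*p)) = 6 - (8 + E - 13*p) = 6 + (-8 - E + 13*p) = -2 - E + 13*p)
I(-9, -70)/(1/(2084 - 8199)) = (-2 - 1*(-70) + 13*(-9))/(1/(2084 - 8199)) = (-2 + 70 - 117)/(1/(-6115)) = -49/(-1/6115) = -49*(-6115) = 299635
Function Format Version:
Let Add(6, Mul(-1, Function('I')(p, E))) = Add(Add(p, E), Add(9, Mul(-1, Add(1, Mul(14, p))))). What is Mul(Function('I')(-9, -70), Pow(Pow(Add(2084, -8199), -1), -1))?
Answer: 299635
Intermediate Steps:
Function('I')(p, E) = Add(-2, Mul(-1, E), Mul(13, p)) (Function('I')(p, E) = Add(6, Mul(-1, Add(Add(p, E), Add(9, Mul(-1, Add(1, Mul(14, p))))))) = Add(6, Mul(-1, Add(Add(E, p), Add(9, Add(-1, Mul(-14, p)))))) = Add(6, Mul(-1, Add(Add(E, p), Add(8, Mul(-14, p))))) = Add(6, Mul(-1, Add(8, E, Mul(-13, p)))) = Add(6, Add(-8, Mul(-1, E), Mul(13, p))) = Add(-2, Mul(-1, E), Mul(13, p)))
Mul(Function('I')(-9, -70), Pow(Pow(Add(2084, -8199), -1), -1)) = Mul(Add(-2, Mul(-1, -70), Mul(13, -9)), Pow(Pow(Add(2084, -8199), -1), -1)) = Mul(Add(-2, 70, -117), Pow(Pow(-6115, -1), -1)) = Mul(-49, Pow(Rational(-1, 6115), -1)) = Mul(-49, -6115) = 299635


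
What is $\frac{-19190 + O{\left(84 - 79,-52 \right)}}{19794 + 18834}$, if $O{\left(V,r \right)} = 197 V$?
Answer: $- \frac{18205}{38628} \approx -0.47129$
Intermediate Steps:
$\frac{-19190 + O{\left(84 - 79,-52 \right)}}{19794 + 18834} = \frac{-19190 + 197 \left(84 - 79\right)}{19794 + 18834} = \frac{-19190 + 197 \cdot 5}{38628} = \left(-19190 + 985\right) \frac{1}{38628} = \left(-18205\right) \frac{1}{38628} = - \frac{18205}{38628}$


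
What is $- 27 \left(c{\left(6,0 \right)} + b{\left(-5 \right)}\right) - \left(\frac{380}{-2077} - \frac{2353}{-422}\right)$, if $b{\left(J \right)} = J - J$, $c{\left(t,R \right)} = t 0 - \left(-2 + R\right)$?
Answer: $- \frac{52057497}{876494} \approx -59.393$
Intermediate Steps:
$c{\left(t,R \right)} = 2 - R$ ($c{\left(t,R \right)} = 0 - \left(-2 + R\right) = 2 - R$)
$b{\left(J \right)} = 0$
$- 27 \left(c{\left(6,0 \right)} + b{\left(-5 \right)}\right) - \left(\frac{380}{-2077} - \frac{2353}{-422}\right) = - 27 \left(\left(2 - 0\right) + 0\right) - \left(\frac{380}{-2077} - \frac{2353}{-422}\right) = - 27 \left(\left(2 + 0\right) + 0\right) - \left(380 \left(- \frac{1}{2077}\right) - - \frac{2353}{422}\right) = - 27 \left(2 + 0\right) - \left(- \frac{380}{2077} + \frac{2353}{422}\right) = \left(-27\right) 2 - \frac{4726821}{876494} = -54 - \frac{4726821}{876494} = - \frac{52057497}{876494}$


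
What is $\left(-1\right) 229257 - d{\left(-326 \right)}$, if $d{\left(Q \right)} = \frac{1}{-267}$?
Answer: $- \frac{61211618}{267} \approx -2.2926 \cdot 10^{5}$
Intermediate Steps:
$d{\left(Q \right)} = - \frac{1}{267}$
$\left(-1\right) 229257 - d{\left(-326 \right)} = \left(-1\right) 229257 - - \frac{1}{267} = -229257 + \frac{1}{267} = - \frac{61211618}{267}$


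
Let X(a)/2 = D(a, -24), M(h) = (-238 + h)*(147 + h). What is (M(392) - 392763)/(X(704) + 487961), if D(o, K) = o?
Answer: -309757/489369 ≈ -0.63297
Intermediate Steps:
X(a) = 2*a
(M(392) - 392763)/(X(704) + 487961) = ((-34986 + 392**2 - 91*392) - 392763)/(2*704 + 487961) = ((-34986 + 153664 - 35672) - 392763)/(1408 + 487961) = (83006 - 392763)/489369 = -309757*1/489369 = -309757/489369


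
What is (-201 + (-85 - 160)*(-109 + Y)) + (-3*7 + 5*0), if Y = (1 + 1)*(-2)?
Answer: 27463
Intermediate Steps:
Y = -4 (Y = 2*(-2) = -4)
(-201 + (-85 - 160)*(-109 + Y)) + (-3*7 + 5*0) = (-201 + (-85 - 160)*(-109 - 4)) + (-3*7 + 5*0) = (-201 - 245*(-113)) + (-21 + 0) = (-201 + 27685) - 21 = 27484 - 21 = 27463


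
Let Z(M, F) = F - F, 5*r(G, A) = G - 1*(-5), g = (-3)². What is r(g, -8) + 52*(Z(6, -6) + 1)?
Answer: 274/5 ≈ 54.800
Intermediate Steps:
g = 9
r(G, A) = 1 + G/5 (r(G, A) = (G - 1*(-5))/5 = (G + 5)/5 = (5 + G)/5 = 1 + G/5)
Z(M, F) = 0
r(g, -8) + 52*(Z(6, -6) + 1) = (1 + (⅕)*9) + 52*(0 + 1) = (1 + 9/5) + 52*1 = 14/5 + 52 = 274/5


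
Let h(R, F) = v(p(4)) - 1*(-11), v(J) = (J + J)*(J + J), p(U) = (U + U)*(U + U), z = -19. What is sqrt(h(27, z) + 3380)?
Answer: 5*sqrt(791) ≈ 140.62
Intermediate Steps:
p(U) = 4*U**2 (p(U) = (2*U)*(2*U) = 4*U**2)
v(J) = 4*J**2 (v(J) = (2*J)*(2*J) = 4*J**2)
h(R, F) = 16395 (h(R, F) = 4*(4*4**2)**2 - 1*(-11) = 4*(4*16)**2 + 11 = 4*64**2 + 11 = 4*4096 + 11 = 16384 + 11 = 16395)
sqrt(h(27, z) + 3380) = sqrt(16395 + 3380) = sqrt(19775) = 5*sqrt(791)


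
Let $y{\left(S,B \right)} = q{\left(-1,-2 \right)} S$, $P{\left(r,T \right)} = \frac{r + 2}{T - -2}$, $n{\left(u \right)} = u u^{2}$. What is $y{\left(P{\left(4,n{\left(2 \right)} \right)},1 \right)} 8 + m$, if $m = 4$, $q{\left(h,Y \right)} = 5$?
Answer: $28$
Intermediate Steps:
$n{\left(u \right)} = u^{3}$
$P{\left(r,T \right)} = \frac{2 + r}{2 + T}$ ($P{\left(r,T \right)} = \frac{2 + r}{T + \left(-1 + 3\right)} = \frac{2 + r}{T + 2} = \frac{2 + r}{2 + T}$)
$y{\left(S,B \right)} = 5 S$
$y{\left(P{\left(4,n{\left(2 \right)} \right)},1 \right)} 8 + m = 5 \frac{2 + 4}{2 + 2^{3}} \cdot 8 + 4 = 5 \frac{1}{2 + 8} \cdot 6 \cdot 8 + 4 = 5 \cdot \frac{1}{10} \cdot 6 \cdot 8 + 4 = 5 \cdot \frac{3}{5} \cdot 8 + 4 = 3 \cdot 8 + 4 = 24 + 4 = 28$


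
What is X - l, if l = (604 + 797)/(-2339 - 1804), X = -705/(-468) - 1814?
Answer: -390403517/215436 ≈ -1812.2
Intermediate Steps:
X = -282749/156 (X = -705*(-1/468) - 1814 = 235/156 - 1814 = -282749/156 ≈ -1812.5)
l = -467/1381 (l = 1401/(-4143) = 1401*(-1/4143) = -467/1381 ≈ -0.33816)
X - l = -282749/156 - 1*(-467/1381) = -282749/156 + 467/1381 = -390403517/215436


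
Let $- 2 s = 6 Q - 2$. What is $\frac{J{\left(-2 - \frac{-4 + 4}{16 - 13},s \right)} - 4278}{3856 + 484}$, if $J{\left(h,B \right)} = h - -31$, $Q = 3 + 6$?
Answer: $- \frac{607}{620} \approx -0.97903$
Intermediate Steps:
$Q = 9$
$s = -26$ ($s = - \frac{6 \cdot 9 - 2}{2} = - \frac{54 - 2}{2} = \left(- \frac{1}{2}\right) 52 = -26$)
$J{\left(h,B \right)} = 31 + h$ ($J{\left(h,B \right)} = h + 31 = 31 + h$)
$\frac{J{\left(-2 - \frac{-4 + 4}{16 - 13},s \right)} - 4278}{3856 + 484} = \frac{\left(31 - \left(2 + \frac{-4 + 4}{16 - 13}\right)\right) - 4278}{3856 + 484} = \frac{\left(31 - \left(2 + \frac{0}{3}\right)\right) - 4278}{4340} = \left(\left(31 - \left(2 + 0 \cdot \frac{1}{3}\right)\right) - 4278\right) \frac{1}{4340} = \left(\left(31 - 2\right) - 4278\right) \frac{1}{4340} = \left(29 - 4278\right) \frac{1}{4340} = \left(-4249\right) \frac{1}{4340} = - \frac{607}{620}$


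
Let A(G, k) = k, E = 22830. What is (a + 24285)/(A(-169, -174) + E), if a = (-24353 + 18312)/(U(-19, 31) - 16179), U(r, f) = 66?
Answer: 195655123/182528064 ≈ 1.0719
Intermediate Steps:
a = 6041/16113 (a = (-24353 + 18312)/(66 - 16179) = -6041/(-16113) = -6041*(-1/16113) = 6041/16113 ≈ 0.37491)
(a + 24285)/(A(-169, -174) + E) = (6041/16113 + 24285)/(-174 + 22830) = (391310246/16113)/22656 = (391310246/16113)*(1/22656) = 195655123/182528064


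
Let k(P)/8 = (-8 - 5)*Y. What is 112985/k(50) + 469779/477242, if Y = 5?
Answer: -5367690229/24816584 ≈ -216.29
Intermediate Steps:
k(P) = -520 (k(P) = 8*((-8 - 5)*5) = 8*(-13*5) = 8*(-65) = -520)
112985/k(50) + 469779/477242 = 112985/(-520) + 469779/477242 = 112985*(-1/520) + 469779*(1/477242) = -22597/104 + 469779/477242 = -5367690229/24816584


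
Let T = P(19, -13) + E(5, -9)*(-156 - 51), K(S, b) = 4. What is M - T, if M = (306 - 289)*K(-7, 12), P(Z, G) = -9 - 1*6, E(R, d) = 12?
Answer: 2567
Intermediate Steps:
P(Z, G) = -15 (P(Z, G) = -9 - 6 = -15)
T = -2499 (T = -15 + 12*(-156 - 51) = -15 + 12*(-207) = -15 - 2484 = -2499)
M = 68 (M = (306 - 289)*4 = 17*4 = 68)
M - T = 68 - 1*(-2499) = 68 + 2499 = 2567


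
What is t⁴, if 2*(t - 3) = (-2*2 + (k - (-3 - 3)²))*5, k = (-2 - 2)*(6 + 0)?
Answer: 607573201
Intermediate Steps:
k = -24 (k = -4*6 = -24)
t = -157 (t = 3 + ((-2*2 + (-24 - (-3 - 3)²))*5)/2 = 3 + ((-4 + (-24 - 1*(-6)²))*5)/2 = 3 + ((-4 + (-24 - 1*36))*5)/2 = 3 + ((-4 + (-24 - 36))*5)/2 = 3 + ((-4 - 60)*5)/2 = 3 + (-64*5)/2 = 3 + (½)*(-320) = 3 - 160 = -157)
t⁴ = (-157)⁴ = 607573201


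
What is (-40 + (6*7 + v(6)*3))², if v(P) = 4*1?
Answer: 196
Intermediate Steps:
v(P) = 4
(-40 + (6*7 + v(6)*3))² = (-40 + (6*7 + 4*3))² = (-40 + (42 + 12))² = (-40 + 54)² = 14² = 196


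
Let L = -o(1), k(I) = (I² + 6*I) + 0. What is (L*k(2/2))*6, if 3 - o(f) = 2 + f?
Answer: 0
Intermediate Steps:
o(f) = 1 - f (o(f) = 3 - (2 + f) = 3 + (-2 - f) = 1 - f)
k(I) = I² + 6*I
L = 0 (L = -(1 - 1*1) = -(1 - 1) = -1*0 = 0)
(L*k(2/2))*6 = (0*((2/2)*(6 + 2/2)))*6 = (0*((2*(½))*(6 + 2*(½))))*6 = (0*(1*(6 + 1)))*6 = (0*(1*7))*6 = (0*7)*6 = 0*6 = 0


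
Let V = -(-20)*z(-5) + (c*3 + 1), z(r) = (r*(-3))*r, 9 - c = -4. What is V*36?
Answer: -52560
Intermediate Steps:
c = 13 (c = 9 - 1*(-4) = 9 + 4 = 13)
z(r) = -3*r² (z(r) = (-3*r)*r = -3*r²)
V = -1460 (V = -(-20)*(-3*(-5)²) + (13*3 + 1) = -(-20)*(-3*25) + (39 + 1) = -(-20)*(-75) + 40 = -5*300 + 40 = -1500 + 40 = -1460)
V*36 = -1460*36 = -52560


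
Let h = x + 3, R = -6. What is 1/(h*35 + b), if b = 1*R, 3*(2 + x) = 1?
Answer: 3/122 ≈ 0.024590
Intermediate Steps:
x = -5/3 (x = -2 + (1/3)*1 = -2 + 1/3 = -5/3 ≈ -1.6667)
b = -6 (b = 1*(-6) = -6)
h = 4/3 (h = -5/3 + 3 = 4/3 ≈ 1.3333)
1/(h*35 + b) = 1/((4/3)*35 - 6) = 1/(140/3 - 6) = 1/(122/3) = 3/122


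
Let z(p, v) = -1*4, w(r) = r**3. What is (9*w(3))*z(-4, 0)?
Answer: -972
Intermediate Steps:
z(p, v) = -4
(9*w(3))*z(-4, 0) = (9*3**3)*(-4) = (9*27)*(-4) = 243*(-4) = -972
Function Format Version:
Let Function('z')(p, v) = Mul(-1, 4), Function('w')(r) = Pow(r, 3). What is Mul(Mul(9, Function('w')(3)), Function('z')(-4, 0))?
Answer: -972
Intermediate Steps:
Function('z')(p, v) = -4
Mul(Mul(9, Function('w')(3)), Function('z')(-4, 0)) = Mul(Mul(9, Pow(3, 3)), -4) = Mul(Mul(9, 27), -4) = Mul(243, -4) = -972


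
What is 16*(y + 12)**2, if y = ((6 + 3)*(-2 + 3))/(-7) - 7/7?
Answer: 73984/49 ≈ 1509.9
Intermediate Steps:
y = -16/7 (y = (9*1)*(-1/7) - 7*1/7 = 9*(-1/7) - 1 = -9/7 - 1 = -16/7 ≈ -2.2857)
16*(y + 12)**2 = 16*(-16/7 + 12)**2 = 16*(68/7)**2 = 16*(4624/49) = 73984/49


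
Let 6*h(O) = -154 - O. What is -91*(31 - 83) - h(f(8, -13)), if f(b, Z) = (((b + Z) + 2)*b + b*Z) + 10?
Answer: 4738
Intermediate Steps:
f(b, Z) = 10 + Z*b + b*(2 + Z + b) (f(b, Z) = (((Z + b) + 2)*b + Z*b) + 10 = ((2 + Z + b)*b + Z*b) + 10 = (b*(2 + Z + b) + Z*b) + 10 = (Z*b + b*(2 + Z + b)) + 10 = 10 + Z*b + b*(2 + Z + b))
h(O) = -77/3 - O/6 (h(O) = (-154 - O)/6 = -77/3 - O/6)
-91*(31 - 83) - h(f(8, -13)) = -91*(31 - 83) - (-77/3 - (10 + 8² + 2*8 + 2*(-13)*8)/6) = -91*(-52) - (-77/3 - (10 + 64 + 16 - 208)/6) = 4732 - (-77/3 - ⅙*(-118)) = 4732 - (-77/3 + 59/3) = 4732 - 1*(-6) = 4732 + 6 = 4738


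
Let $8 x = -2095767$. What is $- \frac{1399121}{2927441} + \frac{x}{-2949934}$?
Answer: $- \frac{26883282621865}{69086061911152} \approx -0.38913$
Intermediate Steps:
$x = - \frac{2095767}{8}$ ($x = \frac{1}{8} \left(-2095767\right) = - \frac{2095767}{8} \approx -2.6197 \cdot 10^{5}$)
$- \frac{1399121}{2927441} + \frac{x}{-2949934} = - \frac{1399121}{2927441} - \frac{2095767}{8 \left(-2949934\right)} = \left(-1399121\right) \frac{1}{2927441} - - \frac{2095767}{23599472} = - \frac{1399121}{2927441} + \frac{2095767}{23599472} = - \frac{26883282621865}{69086061911152}$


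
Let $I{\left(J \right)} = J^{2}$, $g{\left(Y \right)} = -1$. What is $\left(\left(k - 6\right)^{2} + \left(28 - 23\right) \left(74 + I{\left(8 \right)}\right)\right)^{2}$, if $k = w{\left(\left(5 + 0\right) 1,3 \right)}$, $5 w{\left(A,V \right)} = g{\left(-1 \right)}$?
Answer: $\frac{331640521}{625} \approx 5.3063 \cdot 10^{5}$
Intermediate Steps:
$w{\left(A,V \right)} = - \frac{1}{5}$ ($w{\left(A,V \right)} = \frac{1}{5} \left(-1\right) = - \frac{1}{5}$)
$k = - \frac{1}{5} \approx -0.2$
$\left(\left(k - 6\right)^{2} + \left(28 - 23\right) \left(74 + I{\left(8 \right)}\right)\right)^{2} = \left(\left(- \frac{1}{5} - 6\right)^{2} + \left(28 - 23\right) \left(74 + 8^{2}\right)\right)^{2} = \left(\left(- \frac{31}{5}\right)^{2} + 5 \left(74 + 64\right)\right)^{2} = \left(\frac{961}{25} + 5 \cdot 138\right)^{2} = \left(\frac{961}{25} + 690\right)^{2} = \left(\frac{18211}{25}\right)^{2} = \frac{331640521}{625}$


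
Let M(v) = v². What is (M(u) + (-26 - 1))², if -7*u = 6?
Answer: 1656369/2401 ≈ 689.87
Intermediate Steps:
u = -6/7 (u = -⅐*6 = -6/7 ≈ -0.85714)
(M(u) + (-26 - 1))² = ((-6/7)² + (-26 - 1))² = (36/49 - 27)² = (-1287/49)² = 1656369/2401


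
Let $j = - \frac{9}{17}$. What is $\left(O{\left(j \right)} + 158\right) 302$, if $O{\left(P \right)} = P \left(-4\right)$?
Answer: $\frac{822044}{17} \approx 48356.0$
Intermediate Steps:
$j = - \frac{9}{17}$ ($j = \left(-9\right) \frac{1}{17} = - \frac{9}{17} \approx -0.52941$)
$O{\left(P \right)} = - 4 P$
$\left(O{\left(j \right)} + 158\right) 302 = \left(\left(-4\right) \left(- \frac{9}{17}\right) + 158\right) 302 = \left(\frac{36}{17} + 158\right) 302 = \frac{2722}{17} \cdot 302 = \frac{822044}{17}$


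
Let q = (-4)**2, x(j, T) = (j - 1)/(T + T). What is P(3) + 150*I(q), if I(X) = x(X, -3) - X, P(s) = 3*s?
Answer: -2766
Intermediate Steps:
x(j, T) = (-1 + j)/(2*T) (x(j, T) = (-1 + j)/((2*T)) = (-1 + j)*(1/(2*T)) = (-1 + j)/(2*T))
q = 16
I(X) = 1/6 - 7*X/6 (I(X) = (1/2)*(-1 + X)/(-3) - X = (1/2)*(-1/3)*(-1 + X) - X = (1/6 - X/6) - X = 1/6 - 7*X/6)
P(3) + 150*I(q) = 3*3 + 150*(1/6 - 7/6*16) = 9 + 150*(1/6 - 56/3) = 9 + 150*(-37/2) = 9 - 2775 = -2766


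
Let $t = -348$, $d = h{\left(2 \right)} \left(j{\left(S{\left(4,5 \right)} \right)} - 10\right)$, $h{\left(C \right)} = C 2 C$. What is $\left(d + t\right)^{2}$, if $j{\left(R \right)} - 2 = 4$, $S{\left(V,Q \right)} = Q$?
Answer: $144400$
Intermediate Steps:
$h{\left(C \right)} = 2 C^{2}$ ($h{\left(C \right)} = 2 C C = 2 C^{2}$)
$j{\left(R \right)} = 6$ ($j{\left(R \right)} = 2 + 4 = 6$)
$d = -32$ ($d = 2 \cdot 2^{2} \left(6 - 10\right) = 2 \cdot 4 \left(-4\right) = 8 \left(-4\right) = -32$)
$\left(d + t\right)^{2} = \left(-32 - 348\right)^{2} = \left(-380\right)^{2} = 144400$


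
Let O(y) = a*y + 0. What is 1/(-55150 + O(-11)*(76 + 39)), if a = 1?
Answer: -1/56415 ≈ -1.7726e-5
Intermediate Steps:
O(y) = y (O(y) = 1*y + 0 = y + 0 = y)
1/(-55150 + O(-11)*(76 + 39)) = 1/(-55150 - 11*(76 + 39)) = 1/(-55150 - 11*115) = 1/(-55150 - 1265) = 1/(-56415) = -1/56415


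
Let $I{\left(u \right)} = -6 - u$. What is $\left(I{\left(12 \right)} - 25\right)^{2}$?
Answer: $1849$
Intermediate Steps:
$\left(I{\left(12 \right)} - 25\right)^{2} = \left(\left(-6 - 12\right) - 25\right)^{2} = \left(-18 - 25\right)^{2} = \left(-43\right)^{2} = 1849$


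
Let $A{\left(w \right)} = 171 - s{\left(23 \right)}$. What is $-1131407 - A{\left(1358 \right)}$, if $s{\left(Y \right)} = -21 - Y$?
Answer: $-1131622$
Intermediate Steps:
$A{\left(w \right)} = 215$ ($A{\left(w \right)} = 171 - \left(-21 - 23\right) = 171 - -44 = 171 + 44 = 215$)
$-1131407 - A{\left(1358 \right)} = -1131407 - 215 = -1131622$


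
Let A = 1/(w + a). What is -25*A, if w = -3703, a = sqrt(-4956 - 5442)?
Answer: 92575/13722607 + 25*I*sqrt(10398)/13722607 ≈ 0.0067462 + 0.00018577*I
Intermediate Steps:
a = I*sqrt(10398) (a = sqrt(-10398) = I*sqrt(10398) ≈ 101.97*I)
A = 1/(-3703 + I*sqrt(10398)) ≈ -0.00026985 - 7.431e-6*I
-25*A = -25*(-3703/13722607 - I*sqrt(10398)/13722607) = 92575/13722607 + 25*I*sqrt(10398)/13722607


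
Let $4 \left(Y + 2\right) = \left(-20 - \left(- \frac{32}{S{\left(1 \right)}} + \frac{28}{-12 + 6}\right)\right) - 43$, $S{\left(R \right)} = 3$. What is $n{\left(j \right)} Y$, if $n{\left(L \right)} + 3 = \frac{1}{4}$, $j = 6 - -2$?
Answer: $\frac{1837}{48} \approx 38.271$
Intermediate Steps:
$Y = - \frac{167}{12}$ ($Y = -2 + \frac{\left(-20 + \left(- \frac{28}{-12 + 6} + \frac{32}{3}\right)\right) - 43}{4} = -2 + \frac{\left(-20 + \left(- \frac{28}{-6} + 32 \cdot \frac{1}{3}\right)\right) - 43}{4} = -2 + \frac{\left(-20 + \left(\left(-28\right) \left(- \frac{1}{6}\right) + \frac{32}{3}\right)\right) - 43}{4} = -2 + \frac{\left(-20 + \left(\frac{14}{3} + \frac{32}{3}\right)\right) - 43}{4} = -2 + \frac{\left(-20 + \frac{46}{3}\right) - 43}{4} = -2 + \frac{- \frac{14}{3} - 43}{4} = -2 + \frac{1}{4} \left(- \frac{143}{3}\right) = -2 - \frac{143}{12} = - \frac{167}{12} \approx -13.917$)
$j = 8$ ($j = 6 + 2 = 8$)
$n{\left(L \right)} = - \frac{11}{4}$ ($n{\left(L \right)} = -3 + \frac{1}{4} = - \frac{11}{4}$)
$n{\left(j \right)} Y = \left(- \frac{11}{4}\right) \left(- \frac{167}{12}\right) = \frac{1837}{48}$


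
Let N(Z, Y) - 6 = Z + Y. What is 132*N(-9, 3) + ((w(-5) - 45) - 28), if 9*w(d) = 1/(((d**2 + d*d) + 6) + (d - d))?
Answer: -36791/504 ≈ -72.998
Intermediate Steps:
w(d) = 1/(9*(6 + 2*d**2)) (w(d) = 1/(9*(((d**2 + d*d) + 6) + (d - d))) = 1/(9*(((d**2 + d**2) + 6) + 0)) = 1/(9*((2*d**2 + 6) + 0)) = 1/(9*((6 + 2*d**2) + 0)) = 1/(9*(6 + 2*d**2)))
N(Z, Y) = 6 + Y + Z (N(Z, Y) = 6 + (Z + Y) = 6 + (Y + Z) = 6 + Y + Z)
132*N(-9, 3) + ((w(-5) - 45) - 28) = 132*(6 + 3 - 9) + ((1/(18*(3 + (-5)**2)) - 45) - 28) = 132*0 + ((1/(18*(3 + 25)) - 45) - 28) = 0 + (((1/18)/28 - 45) - 28) = 0 + (((1/18)*(1/28) - 45) - 28) = 0 + ((1/504 - 45) - 28) = 0 + (-22679/504 - 28) = 0 - 36791/504 = -36791/504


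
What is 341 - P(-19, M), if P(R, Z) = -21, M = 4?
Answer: 362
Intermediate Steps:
341 - P(-19, M) = 341 - 1*(-21) = 341 + 21 = 362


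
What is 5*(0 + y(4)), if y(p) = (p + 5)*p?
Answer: 180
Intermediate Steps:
y(p) = p*(5 + p) (y(p) = (5 + p)*p = p*(5 + p))
5*(0 + y(4)) = 5*(0 + 4*(5 + 4)) = 5*(0 + 4*9) = 5*(0 + 36) = 5*36 = 180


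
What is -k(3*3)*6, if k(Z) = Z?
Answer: -54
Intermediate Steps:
-k(3*3)*6 = -3*3*6 = -1*9*6 = -9*6 = -54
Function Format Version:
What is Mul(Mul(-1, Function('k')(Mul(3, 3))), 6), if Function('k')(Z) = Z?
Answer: -54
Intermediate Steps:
Mul(Mul(-1, Function('k')(Mul(3, 3))), 6) = Mul(Mul(-1, Mul(3, 3)), 6) = Mul(Mul(-1, 9), 6) = Mul(-9, 6) = -54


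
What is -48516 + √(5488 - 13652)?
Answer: -48516 + 2*I*√2041 ≈ -48516.0 + 90.355*I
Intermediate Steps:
-48516 + √(5488 - 13652) = -48516 + √(-8164) = -48516 + 2*I*√2041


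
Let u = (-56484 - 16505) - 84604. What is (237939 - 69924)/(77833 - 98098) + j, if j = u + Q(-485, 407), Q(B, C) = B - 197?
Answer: -213840726/1351 ≈ -1.5828e+5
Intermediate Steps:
Q(B, C) = -197 + B
u = -157593 (u = -72989 - 84604 = -157593)
j = -158275 (j = -157593 + (-197 - 485) = -157593 - 682 = -158275)
(237939 - 69924)/(77833 - 98098) + j = (237939 - 69924)/(77833 - 98098) - 158275 = 168015/(-20265) - 158275 = 168015*(-1/20265) - 158275 = -11201/1351 - 158275 = -213840726/1351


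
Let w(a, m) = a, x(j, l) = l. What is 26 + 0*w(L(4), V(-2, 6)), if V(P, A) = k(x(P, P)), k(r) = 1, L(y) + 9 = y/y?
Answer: 26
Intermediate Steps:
L(y) = -8 (L(y) = -9 + y/y = -9 + 1 = -8)
V(P, A) = 1
26 + 0*w(L(4), V(-2, 6)) = 26 + 0*(-8) = 26 + 0 = 26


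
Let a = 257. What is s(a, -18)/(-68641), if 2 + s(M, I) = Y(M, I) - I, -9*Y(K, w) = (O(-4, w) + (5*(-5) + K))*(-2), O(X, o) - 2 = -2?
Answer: -608/617769 ≈ -0.00098419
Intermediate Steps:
O(X, o) = 0 (O(X, o) = 2 - 2 = 0)
Y(K, w) = -50/9 + 2*K/9 (Y(K, w) = -(0 + (5*(-5) + K))*(-2)/9 = -(0 + (-25 + K))*(-2)/9 = -(-25 + K)*(-2)/9 = -(50 - 2*K)/9 = -50/9 + 2*K/9)
s(M, I) = -68/9 - I + 2*M/9 (s(M, I) = -2 + ((-50/9 + 2*M/9) - I) = -2 + (-50/9 - I + 2*M/9) = -68/9 - I + 2*M/9)
s(a, -18)/(-68641) = (-68/9 - 1*(-18) + (2/9)*257)/(-68641) = (-68/9 + 18 + 514/9)*(-1/68641) = (608/9)*(-1/68641) = -608/617769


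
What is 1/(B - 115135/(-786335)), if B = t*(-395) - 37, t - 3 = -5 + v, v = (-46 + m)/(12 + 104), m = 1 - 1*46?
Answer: 629068/668710047 ≈ 0.00094072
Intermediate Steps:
m = -45 (m = 1 - 46 = -45)
v = -91/116 (v = (-46 - 45)/(12 + 104) = -91/116 ≈ -0.78448)
t = -323/116 (t = 3 + (-5 - 91/116) = 3 - 671/116 = -323/116 ≈ -2.7845)
B = 123293/116 (B = -323/116*(-395) - 37 = 127585/116 - 37 = 123293/116 ≈ 1062.9)
1/(B - 115135/(-786335)) = 1/(123293/116 - 115135/(-786335)) = 1/(123293/116 - 115135*(-1/786335)) = 1/(123293/116 + 23027/157267) = 1/(668710047/629068) = 629068/668710047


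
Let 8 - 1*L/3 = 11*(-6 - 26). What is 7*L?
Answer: 7560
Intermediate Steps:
L = 1080 (L = 24 - 33*(-6 - 26) = 24 - 33*(-32) = 24 - 3*(-352) = 24 + 1056 = 1080)
7*L = 7*1080 = 7560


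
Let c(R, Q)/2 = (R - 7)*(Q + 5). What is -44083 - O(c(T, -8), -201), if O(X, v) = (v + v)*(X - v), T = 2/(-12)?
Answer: 54005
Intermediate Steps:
T = -⅙ (T = 2*(-1/12) = -⅙ ≈ -0.16667)
c(R, Q) = 2*(-7 + R)*(5 + Q) (c(R, Q) = 2*((R - 7)*(Q + 5)) = 2*((-7 + R)*(5 + Q)) = 2*(-7 + R)*(5 + Q))
O(X, v) = 2*v*(X - v) (O(X, v) = (2*v)*(X - v) = 2*v*(X - v))
-44083 - O(c(T, -8), -201) = -44083 - 2*(-201)*((-70 - 14*(-8) + 10*(-⅙) + 2*(-8)*(-⅙)) - 1*(-201)) = -44083 - 2*(-201)*((-70 + 112 - 5/3 + 8/3) + 201) = -44083 - 2*(-201)*(43 + 201) = -44083 - 2*(-201)*244 = -44083 - 1*(-98088) = -44083 + 98088 = 54005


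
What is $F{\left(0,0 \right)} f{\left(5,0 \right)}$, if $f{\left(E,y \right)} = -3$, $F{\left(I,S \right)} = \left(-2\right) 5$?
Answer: $30$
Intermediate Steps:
$F{\left(I,S \right)} = -10$
$F{\left(0,0 \right)} f{\left(5,0 \right)} = \left(-10\right) \left(-3\right) = 30$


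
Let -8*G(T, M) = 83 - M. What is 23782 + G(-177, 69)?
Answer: 95121/4 ≈ 23780.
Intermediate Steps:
G(T, M) = -83/8 + M/8 (G(T, M) = -(83 - M)/8 = -83/8 + M/8)
23782 + G(-177, 69) = 23782 + (-83/8 + (⅛)*69) = 23782 + (-83/8 + 69/8) = 23782 - 7/4 = 95121/4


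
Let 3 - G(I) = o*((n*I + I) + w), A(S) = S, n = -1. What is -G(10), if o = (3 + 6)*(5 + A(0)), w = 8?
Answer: 357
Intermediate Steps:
o = 45 (o = (3 + 6)*(5 + 0) = 9*5 = 45)
G(I) = -357 (G(I) = 3 - 45*((-I + I) + 8) = 3 - 45*(0 + 8) = 3 - 45*8 = 3 - 1*360 = 3 - 360 = -357)
-G(10) = -1*(-357) = 357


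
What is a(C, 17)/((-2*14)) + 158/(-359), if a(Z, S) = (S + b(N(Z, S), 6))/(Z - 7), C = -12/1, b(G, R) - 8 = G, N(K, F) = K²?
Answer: -23385/190988 ≈ -0.12244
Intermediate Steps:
b(G, R) = 8 + G
C = -12 (C = -12*1 = -12)
a(Z, S) = (8 + S + Z²)/(-7 + Z) (a(Z, S) = (S + (8 + Z²))/(Z - 7) = (8 + S + Z²)/(-7 + Z))
a(C, 17)/((-2*14)) + 158/(-359) = ((8 + 17 + (-12)²)/(-7 - 12))/((-2*14)) + 158/(-359) = ((8 + 17 + 144)/(-19))/(-28) + 158*(-1/359) = -1/19*169*(-1/28) - 158/359 = -169/19*(-1/28) - 158/359 = 169/532 - 158/359 = -23385/190988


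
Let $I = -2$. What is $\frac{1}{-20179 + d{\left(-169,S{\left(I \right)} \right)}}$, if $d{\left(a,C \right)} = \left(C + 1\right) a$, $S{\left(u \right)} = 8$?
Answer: $- \frac{1}{21700} \approx -4.6083 \cdot 10^{-5}$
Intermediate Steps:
$d{\left(a,C \right)} = a \left(1 + C\right)$ ($d{\left(a,C \right)} = \left(1 + C\right) a = a \left(1 + C\right)$)
$\frac{1}{-20179 + d{\left(-169,S{\left(I \right)} \right)}} = \frac{1}{-20179 - 169 \left(1 + 8\right)} = \frac{1}{-20179 - 1521} = \frac{1}{-21700} = - \frac{1}{21700}$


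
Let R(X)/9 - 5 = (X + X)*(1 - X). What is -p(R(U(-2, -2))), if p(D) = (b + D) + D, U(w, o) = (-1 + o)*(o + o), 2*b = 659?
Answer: 8665/2 ≈ 4332.5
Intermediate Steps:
b = 659/2 (b = (½)*659 = 659/2 ≈ 329.50)
U(w, o) = 2*o*(-1 + o) (U(w, o) = (-1 + o)*(2*o) = 2*o*(-1 + o))
R(X) = 45 + 18*X*(1 - X) (R(X) = 45 + 9*((X + X)*(1 - X)) = 45 + 9*((2*X)*(1 - X)) = 45 + 9*(2*X*(1 - X)) = 45 + 18*X*(1 - X))
p(D) = 659/2 + 2*D (p(D) = (659/2 + D) + D = 659/2 + 2*D)
-p(R(U(-2, -2))) = -(659/2 + 2*(45 - 18*16*(-1 - 2)² + 18*(2*(-2)*(-1 - 2)))) = -(659/2 + 2*(45 - 18*(2*(-2)*(-3))² + 18*(2*(-2)*(-3)))) = -(659/2 + 2*(45 - 18*12² + 18*12)) = -(659/2 + 2*(45 - 18*144 + 216)) = -(659/2 + 2*(45 - 2592 + 216)) = -(659/2 + 2*(-2331)) = -(659/2 - 4662) = -1*(-8665/2) = 8665/2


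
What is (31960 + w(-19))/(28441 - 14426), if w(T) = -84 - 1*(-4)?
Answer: 6376/2803 ≈ 2.2747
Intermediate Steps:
w(T) = -80 (w(T) = -84 + 4 = -80)
(31960 + w(-19))/(28441 - 14426) = (31960 - 80)/(28441 - 14426) = 31880/14015 = 31880*(1/14015) = 6376/2803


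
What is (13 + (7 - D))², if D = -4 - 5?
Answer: 841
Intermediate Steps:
D = -9
(13 + (7 - D))² = (13 + (7 - 1*(-9)))² = (13 + (7 + 9))² = (13 + 16)² = 29² = 841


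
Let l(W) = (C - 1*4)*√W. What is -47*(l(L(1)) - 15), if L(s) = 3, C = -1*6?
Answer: 705 + 470*√3 ≈ 1519.1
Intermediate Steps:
C = -6
l(W) = -10*√W (l(W) = (-6 - 1*4)*√W = (-6 - 4)*√W = -10*√W)
-47*(l(L(1)) - 15) = -47*(-10*√3 - 15) = -47*(-15 - 10*√3) = 705 + 470*√3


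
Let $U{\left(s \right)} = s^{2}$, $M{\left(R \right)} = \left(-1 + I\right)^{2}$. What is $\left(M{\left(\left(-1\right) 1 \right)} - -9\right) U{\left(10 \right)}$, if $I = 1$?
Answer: $900$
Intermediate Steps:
$M{\left(R \right)} = 0$ ($M{\left(R \right)} = \left(-1 + 1\right)^{2} = 0^{2} = 0$)
$\left(M{\left(\left(-1\right) 1 \right)} - -9\right) U{\left(10 \right)} = \left(0 - -9\right) 10^{2} = \left(0 + 9\right) 100 = 9 \cdot 100 = 900$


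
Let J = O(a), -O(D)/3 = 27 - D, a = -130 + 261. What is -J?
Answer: -312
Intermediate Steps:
a = 131
O(D) = -81 + 3*D (O(D) = -3*(27 - D) = -81 + 3*D)
J = 312 (J = -81 + 3*131 = -81 + 393 = 312)
-J = -1*312 = -312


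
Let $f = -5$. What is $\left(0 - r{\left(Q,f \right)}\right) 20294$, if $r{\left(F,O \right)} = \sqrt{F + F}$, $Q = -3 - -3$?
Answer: $0$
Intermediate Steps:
$Q = 0$ ($Q = -3 + 3 = 0$)
$r{\left(F,O \right)} = \sqrt{2} \sqrt{F}$ ($r{\left(F,O \right)} = \sqrt{2 F} = \sqrt{2} \sqrt{F}$)
$\left(0 - r{\left(Q,f \right)}\right) 20294 = \left(0 - \sqrt{2} \sqrt{0}\right) 20294 = \left(0 - \sqrt{2} \cdot 0\right) 20294 = \left(0 - 0\right) 20294 = \left(0 + 0\right) 20294 = 0 \cdot 20294 = 0$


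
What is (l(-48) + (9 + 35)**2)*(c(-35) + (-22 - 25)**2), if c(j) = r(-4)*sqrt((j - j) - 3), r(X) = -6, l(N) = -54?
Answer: 4157338 - 11292*I*sqrt(3) ≈ 4.1573e+6 - 19558.0*I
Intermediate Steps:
c(j) = -6*I*sqrt(3) (c(j) = -6*sqrt((j - j) - 3) = -6*sqrt(0 - 3) = -6*I*sqrt(3))
(l(-48) + (9 + 35)**2)*(c(-35) + (-22 - 25)**2) = (-54 + (9 + 35)**2)*(-6*I*sqrt(3) + (-22 - 25)**2) = (-54 + 44**2)*(-6*I*sqrt(3) + (-47)**2) = (-54 + 1936)*(-6*I*sqrt(3) + 2209) = 1882*(2209 - 6*I*sqrt(3)) = 4157338 - 11292*I*sqrt(3)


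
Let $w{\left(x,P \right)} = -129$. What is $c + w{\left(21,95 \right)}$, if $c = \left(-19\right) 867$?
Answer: $-16602$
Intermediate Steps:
$c = -16473$
$c + w{\left(21,95 \right)} = -16473 - 129 = -16602$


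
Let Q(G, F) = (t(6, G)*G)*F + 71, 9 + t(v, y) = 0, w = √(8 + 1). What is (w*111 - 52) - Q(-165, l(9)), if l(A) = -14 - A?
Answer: 34365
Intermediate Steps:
w = 3 (w = √9 = 3)
t(v, y) = -9 (t(v, y) = -9 + 0 = -9)
Q(G, F) = 71 - 9*F*G (Q(G, F) = (-9*G)*F + 71 = -9*F*G + 71 = 71 - 9*F*G)
(w*111 - 52) - Q(-165, l(9)) = (3*111 - 52) - (71 - 9*(-14 - 1*9)*(-165)) = (333 - 52) - (71 - 9*(-14 - 9)*(-165)) = 281 - (71 - 9*(-23)*(-165)) = 281 - (71 - 34155) = 281 - 1*(-34084) = 281 + 34084 = 34365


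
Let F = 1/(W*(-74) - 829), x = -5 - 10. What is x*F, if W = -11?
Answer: 1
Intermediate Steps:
x = -15
F = -1/15 (F = 1/(-11*(-74) - 829) = 1/(814 - 829) = 1/(-15) = -1/15 ≈ -0.066667)
x*F = -15*(-1/15) = 1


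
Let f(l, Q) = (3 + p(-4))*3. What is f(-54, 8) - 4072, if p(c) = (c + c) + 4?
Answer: -4075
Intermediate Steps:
p(c) = 4 + 2*c (p(c) = 2*c + 4 = 4 + 2*c)
f(l, Q) = -3 (f(l, Q) = (3 + (4 + 2*(-4)))*3 = (3 + (4 - 8))*3 = (3 - 4)*3 = -1*3 = -3)
f(-54, 8) - 4072 = -3 - 4072 = -4075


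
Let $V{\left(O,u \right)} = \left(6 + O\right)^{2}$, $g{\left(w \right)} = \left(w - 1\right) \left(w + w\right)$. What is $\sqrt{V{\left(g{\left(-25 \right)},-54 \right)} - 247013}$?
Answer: $\sqrt{1458623} \approx 1207.7$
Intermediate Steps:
$g{\left(w \right)} = 2 w \left(-1 + w\right)$ ($g{\left(w \right)} = \left(-1 + w\right) 2 w = 2 w \left(-1 + w\right)$)
$\sqrt{V{\left(g{\left(-25 \right)},-54 \right)} - 247013} = \sqrt{\left(6 + 2 \left(-25\right) \left(-1 - 25\right)\right)^{2} - 247013} = \sqrt{\left(6 + 2 \left(-25\right) \left(-26\right)\right)^{2} - 247013} = \sqrt{\left(6 + 1300\right)^{2} - 247013} = \sqrt{1306^{2} - 247013} = \sqrt{1705636 - 247013} = \sqrt{1458623}$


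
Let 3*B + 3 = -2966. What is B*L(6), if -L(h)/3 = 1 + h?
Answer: 20783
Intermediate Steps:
B = -2969/3 (B = -1 + (⅓)*(-2966) = -1 - 2966/3 = -2969/3 ≈ -989.67)
L(h) = -3 - 3*h (L(h) = -3*(1 + h) = -3 - 3*h)
B*L(6) = -2969*(-3 - 3*6)/3 = -2969*(-3 - 18)/3 = -2969/3*(-21) = 20783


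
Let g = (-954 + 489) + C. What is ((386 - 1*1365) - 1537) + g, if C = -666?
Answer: -3647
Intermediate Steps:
g = -1131 (g = (-954 + 489) - 666 = -465 - 666 = -1131)
((386 - 1*1365) - 1537) + g = ((386 - 1*1365) - 1537) - 1131 = ((386 - 1365) - 1537) - 1131 = (-979 - 1537) - 1131 = -2516 - 1131 = -3647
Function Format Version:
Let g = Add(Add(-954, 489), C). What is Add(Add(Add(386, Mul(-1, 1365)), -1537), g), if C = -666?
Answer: -3647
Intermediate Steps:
g = -1131 (g = Add(Add(-954, 489), -666) = Add(-465, -666) = -1131)
Add(Add(Add(386, Mul(-1, 1365)), -1537), g) = Add(Add(Add(386, Mul(-1, 1365)), -1537), -1131) = Add(Add(Add(386, -1365), -1537), -1131) = Add(Add(-979, -1537), -1131) = Add(-2516, -1131) = -3647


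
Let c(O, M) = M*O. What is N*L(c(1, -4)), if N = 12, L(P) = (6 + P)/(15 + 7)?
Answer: 12/11 ≈ 1.0909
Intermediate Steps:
L(P) = 3/11 + P/22 (L(P) = (6 + P)/22 = (6 + P)*(1/22) = 3/11 + P/22)
N*L(c(1, -4)) = 12*(3/11 + (-4*1)/22) = 12*(3/11 + (1/22)*(-4)) = 12*(3/11 - 2/11) = 12*(1/11) = 12/11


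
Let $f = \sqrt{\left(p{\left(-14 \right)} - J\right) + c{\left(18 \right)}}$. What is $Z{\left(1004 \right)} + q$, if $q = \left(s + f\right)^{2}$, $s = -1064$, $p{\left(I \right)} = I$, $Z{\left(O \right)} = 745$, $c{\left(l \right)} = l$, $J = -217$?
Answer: $1133062 - 2128 \sqrt{221} \approx 1.1014 \cdot 10^{6}$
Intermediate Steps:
$f = \sqrt{221}$ ($f = \sqrt{\left(-14 - -217\right) + 18} = \sqrt{\left(-14 + 217\right) + 18} = \sqrt{203 + 18} = \sqrt{221} \approx 14.866$)
$q = \left(-1064 + \sqrt{221}\right)^{2} \approx 1.1007 \cdot 10^{6}$
$Z{\left(1004 \right)} + q = 745 + \left(1064 - \sqrt{221}\right)^{2}$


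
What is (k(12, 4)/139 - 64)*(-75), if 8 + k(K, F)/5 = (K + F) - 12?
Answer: 668700/139 ≈ 4810.8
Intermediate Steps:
k(K, F) = -100 + 5*F + 5*K (k(K, F) = -40 + 5*((K + F) - 12) = -40 + 5*((F + K) - 12) = -40 + 5*(-12 + F + K) = -40 + (-60 + 5*F + 5*K) = -100 + 5*F + 5*K)
(k(12, 4)/139 - 64)*(-75) = ((-100 + 5*4 + 5*12)/139 - 64)*(-75) = ((-100 + 20 + 60)*(1/139) - 64)*(-75) = (-20*1/139 - 64)*(-75) = (-20/139 - 64)*(-75) = -8916/139*(-75) = 668700/139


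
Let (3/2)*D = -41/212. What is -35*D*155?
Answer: 222425/318 ≈ 699.45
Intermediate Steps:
D = -41/318 (D = 2*(-41/212)/3 = 2*(-41*1/212)/3 = (⅔)*(-41/212) = -41/318 ≈ -0.12893)
-35*D*155 = -35*(-41/318)*155 = (1435/318)*155 = 222425/318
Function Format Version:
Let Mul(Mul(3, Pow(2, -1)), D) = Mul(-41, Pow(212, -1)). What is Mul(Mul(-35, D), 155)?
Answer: Rational(222425, 318) ≈ 699.45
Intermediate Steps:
D = Rational(-41, 318) (D = Mul(Rational(2, 3), Mul(-41, Pow(212, -1))) = Mul(Rational(2, 3), Mul(-41, Rational(1, 212))) = Mul(Rational(2, 3), Rational(-41, 212)) = Rational(-41, 318) ≈ -0.12893)
Mul(Mul(-35, D), 155) = Mul(Mul(-35, Rational(-41, 318)), 155) = Mul(Rational(1435, 318), 155) = Rational(222425, 318)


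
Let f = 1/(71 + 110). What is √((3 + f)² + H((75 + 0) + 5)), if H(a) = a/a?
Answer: √328697/181 ≈ 3.1675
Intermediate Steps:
H(a) = 1
f = 1/181 ≈ 0.0055249
√((3 + f)² + H((75 + 0) + 5)) = √((3 + 1/181)² + 1) = √((544/181)² + 1) = √(295936/32761 + 1) = √(328697/32761) = √328697/181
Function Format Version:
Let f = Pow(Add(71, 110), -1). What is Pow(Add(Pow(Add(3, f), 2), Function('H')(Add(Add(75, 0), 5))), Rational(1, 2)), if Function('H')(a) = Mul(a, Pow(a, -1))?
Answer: Mul(Rational(1, 181), Pow(328697, Rational(1, 2))) ≈ 3.1675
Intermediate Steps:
Function('H')(a) = 1
f = Rational(1, 181) (f = Pow(181, -1) = Rational(1, 181) ≈ 0.0055249)
Pow(Add(Pow(Add(3, f), 2), Function('H')(Add(Add(75, 0), 5))), Rational(1, 2)) = Pow(Add(Pow(Add(3, Rational(1, 181)), 2), 1), Rational(1, 2)) = Pow(Add(Pow(Rational(544, 181), 2), 1), Rational(1, 2)) = Pow(Add(Rational(295936, 32761), 1), Rational(1, 2)) = Pow(Rational(328697, 32761), Rational(1, 2)) = Mul(Rational(1, 181), Pow(328697, Rational(1, 2)))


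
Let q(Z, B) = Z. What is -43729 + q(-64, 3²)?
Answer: -43793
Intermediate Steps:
-43729 + q(-64, 3²) = -43729 - 64 = -43793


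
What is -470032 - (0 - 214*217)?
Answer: -423594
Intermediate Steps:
-470032 - (0 - 214*217) = -470032 - (0 - 46438) = -470032 - 1*(-46438) = -470032 + 46438 = -423594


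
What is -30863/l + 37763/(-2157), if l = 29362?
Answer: -1175368697/63333834 ≈ -18.558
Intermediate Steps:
-30863/l + 37763/(-2157) = -30863/29362 + 37763/(-2157) = -30863*1/29362 + 37763*(-1/2157) = -30863/29362 - 37763/2157 = -1175368697/63333834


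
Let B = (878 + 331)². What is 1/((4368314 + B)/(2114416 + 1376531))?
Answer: 3490947/5829995 ≈ 0.59879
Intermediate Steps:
B = 1461681 (B = 1209² = 1461681)
1/((4368314 + B)/(2114416 + 1376531)) = 1/((4368314 + 1461681)/(2114416 + 1376531)) = 1/(5829995/3490947) = 3490947/5829995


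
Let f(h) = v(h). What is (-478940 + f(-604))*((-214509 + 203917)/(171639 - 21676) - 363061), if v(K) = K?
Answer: 26109121869135240/149963 ≈ 1.7410e+11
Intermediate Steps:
f(h) = h
(-478940 + f(-604))*((-214509 + 203917)/(171639 - 21676) - 363061) = (-478940 - 604)*((-214509 + 203917)/(171639 - 21676) - 363061) = -479544*(-10592/149963 - 363061) = -479544*(-54445727335/149963) = 26109121869135240/149963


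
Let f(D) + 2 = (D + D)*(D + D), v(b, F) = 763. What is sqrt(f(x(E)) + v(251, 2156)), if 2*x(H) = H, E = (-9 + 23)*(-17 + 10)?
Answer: sqrt(10365) ≈ 101.81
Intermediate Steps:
E = -98 (E = 14*(-7) = -98)
x(H) = H/2
f(D) = -2 + 4*D**2 (f(D) = -2 + (D + D)*(D + D) = -2 + (2*D)*(2*D) = -2 + 4*D**2)
sqrt(f(x(E)) + v(251, 2156)) = sqrt((-2 + 4*((1/2)*(-98))**2) + 763) = sqrt((-2 + 4*(-49)**2) + 763) = sqrt((-2 + 4*2401) + 763) = sqrt((-2 + 9604) + 763) = sqrt(9602 + 763) = sqrt(10365)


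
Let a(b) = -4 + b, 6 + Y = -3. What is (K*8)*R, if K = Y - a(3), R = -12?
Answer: 768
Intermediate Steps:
Y = -9 (Y = -6 - 3 = -9)
K = -8 (K = -9 - (-4 + 3) = -9 - 1*(-1) = -9 + 1 = -8)
(K*8)*R = -8*8*(-12) = -64*(-12) = 768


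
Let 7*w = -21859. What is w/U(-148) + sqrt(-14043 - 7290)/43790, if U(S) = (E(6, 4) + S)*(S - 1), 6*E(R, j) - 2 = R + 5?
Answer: -131154/912625 + I*sqrt(21333)/43790 ≈ -0.14371 + 0.0033354*I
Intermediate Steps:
w = -21859/7 (w = (1/7)*(-21859) = -21859/7 ≈ -3122.7)
E(R, j) = 7/6 + R/6 (E(R, j) = 1/3 + (R + 5)/6 = 1/3 + (5 + R)/6 = 1/3 + (5/6 + R/6) = 7/6 + R/6)
U(S) = (-1 + S)*(13/6 + S) (U(S) = ((7/6 + (1/6)*6) + S)*(S - 1) = ((7/6 + 1) + S)*(-1 + S) = (13/6 + S)*(-1 + S) = (-1 + S)*(13/6 + S))
w/U(-148) + sqrt(-14043 - 7290)/43790 = -21859/(7*(-13/6 + (-148)**2 + (7/6)*(-148))) + sqrt(-14043 - 7290)/43790 = -21859/(7*(-13/6 + 21904 - 518/3)) + sqrt(-21333)*(1/43790) = -21859/(7*130375/6) + (I*sqrt(21333))*(1/43790) = -21859/7*6/130375 + I*sqrt(21333)/43790 = -131154/912625 + I*sqrt(21333)/43790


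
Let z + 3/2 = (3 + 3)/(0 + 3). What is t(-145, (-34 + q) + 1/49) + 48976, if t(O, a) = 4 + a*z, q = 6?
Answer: 4798669/98 ≈ 48966.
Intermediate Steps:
z = ½ (z = -3/2 + (3 + 3)/(0 + 3) = -3/2 + 6/3 = -3/2 + 6*(⅓) = -3/2 + 2 = ½ ≈ 0.50000)
t(O, a) = 4 + a/2 (t(O, a) = 4 + a*(½) = 4 + a/2)
t(-145, (-34 + q) + 1/49) + 48976 = (4 + ((-34 + 6) + 1/49)/2) + 48976 = (4 + (-28 + 1/49)/2) + 48976 = (4 + (½)*(-1371/49)) + 48976 = (4 - 1371/98) + 48976 = -979/98 + 48976 = 4798669/98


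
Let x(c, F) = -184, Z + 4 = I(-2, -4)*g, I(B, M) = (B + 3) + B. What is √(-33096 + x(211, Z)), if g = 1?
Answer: 16*I*√130 ≈ 182.43*I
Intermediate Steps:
I(B, M) = 3 + 2*B (I(B, M) = (3 + B) + B = 3 + 2*B)
Z = -5 (Z = -4 + (3 + 2*(-2))*1 = -4 + (3 - 4)*1 = -4 - 1*1 = -4 - 1 = -5)
√(-33096 + x(211, Z)) = √(-33096 - 184) = √(-33280) = 16*I*√130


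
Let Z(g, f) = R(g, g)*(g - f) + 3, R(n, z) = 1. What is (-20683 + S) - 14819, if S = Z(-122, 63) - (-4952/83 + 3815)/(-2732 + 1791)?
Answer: -2786715759/78103 ≈ -35680.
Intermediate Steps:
Z(g, f) = 3 + g - f (Z(g, f) = 1*(g - f) + 3 = (g - f) + 3 = 3 + g - f)
S = -13903053/78103 (S = (3 - 122 - 1*63) - (-4952/83 + 3815)/(-2732 + 1791) = (3 - 122 - 63) - (-4952*1/83 + 3815)/(-941) = -182 - (-4952/83 + 3815)*(-1)/941 = -182 - 311693*(-1)/(83*941) = -182 - 1*(-311693/78103) = -182 + 311693/78103 = -13903053/78103 ≈ -178.01)
(-20683 + S) - 14819 = (-20683 - 13903053/78103) - 14819 = -1629307402/78103 - 14819 = -2786715759/78103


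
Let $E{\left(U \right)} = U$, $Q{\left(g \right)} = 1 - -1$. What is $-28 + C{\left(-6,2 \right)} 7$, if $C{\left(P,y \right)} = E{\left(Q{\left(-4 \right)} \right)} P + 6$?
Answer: $-70$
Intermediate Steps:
$Q{\left(g \right)} = 2$ ($Q{\left(g \right)} = 1 + 1 = 2$)
$C{\left(P,y \right)} = 6 + 2 P$ ($C{\left(P,y \right)} = 2 P + 6 = 6 + 2 P$)
$-28 + C{\left(-6,2 \right)} 7 = -28 + \left(6 + 2 \left(-6\right)\right) 7 = -28 + \left(6 - 12\right) 7 = -28 - 42 = -70$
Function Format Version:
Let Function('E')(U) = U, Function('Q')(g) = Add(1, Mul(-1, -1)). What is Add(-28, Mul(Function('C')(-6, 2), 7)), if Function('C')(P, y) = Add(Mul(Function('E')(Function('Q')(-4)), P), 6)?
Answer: -70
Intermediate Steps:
Function('Q')(g) = 2 (Function('Q')(g) = Add(1, 1) = 2)
Function('C')(P, y) = Add(6, Mul(2, P)) (Function('C')(P, y) = Add(Mul(2, P), 6) = Add(6, Mul(2, P)))
Add(-28, Mul(Function('C')(-6, 2), 7)) = Add(-28, Mul(Add(6, Mul(2, -6)), 7)) = Add(-28, Mul(Add(6, -12), 7)) = Add(-28, Mul(-6, 7)) = Add(-28, -42) = -70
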